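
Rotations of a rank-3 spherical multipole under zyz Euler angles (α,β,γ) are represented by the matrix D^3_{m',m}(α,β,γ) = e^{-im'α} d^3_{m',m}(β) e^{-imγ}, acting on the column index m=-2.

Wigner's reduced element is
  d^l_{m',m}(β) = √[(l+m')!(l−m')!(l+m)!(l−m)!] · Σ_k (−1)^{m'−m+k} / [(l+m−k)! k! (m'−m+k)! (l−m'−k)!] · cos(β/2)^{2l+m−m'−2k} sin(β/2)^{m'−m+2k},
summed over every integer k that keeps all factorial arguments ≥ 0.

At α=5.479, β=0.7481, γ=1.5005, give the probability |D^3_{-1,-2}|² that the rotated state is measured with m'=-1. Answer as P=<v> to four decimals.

Split into d^3_{-1,-2}(β=0.7481) × two z-phases.
With c≡cos(β/2)=0.930855 and s≡sin(β/2)=0.365388, N=[2·24·1·120]^{1/2}=75.894664
Admissible k: 0..1 (factorial args all ≥0)
  k=0: (−1)^1·75.8947/(24)·0.9309^5·0.3654^1 = -0.807542
  k=1: (−1)^2·75.8947/(12)·0.9309^3·0.3654^3 = +0.248852
d^3_{-1,-2}(0.7481) = -0.807542 +0.248852 = -0.558691
|D^3_{-1,-2}|² = |d^3_{-1,-2}(β)|² = (-0.558691)² = 0.312135 (the z-rotation phases have unit modulus)

P=0.3121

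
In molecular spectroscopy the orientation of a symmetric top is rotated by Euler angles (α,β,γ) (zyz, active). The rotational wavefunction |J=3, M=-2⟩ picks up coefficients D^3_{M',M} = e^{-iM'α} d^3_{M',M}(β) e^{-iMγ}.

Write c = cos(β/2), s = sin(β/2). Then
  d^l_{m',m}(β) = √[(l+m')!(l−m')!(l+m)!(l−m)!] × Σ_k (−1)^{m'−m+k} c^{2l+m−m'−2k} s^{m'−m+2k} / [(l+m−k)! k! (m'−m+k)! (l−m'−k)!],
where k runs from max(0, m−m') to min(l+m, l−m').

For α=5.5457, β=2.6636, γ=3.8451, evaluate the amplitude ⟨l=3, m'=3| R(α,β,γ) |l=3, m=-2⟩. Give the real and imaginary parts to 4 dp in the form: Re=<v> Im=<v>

First d^3_{3,-2}(β=2.6636), then the phase factors e^{-i(3)α} and e^{-i(-2)γ}:
c=cos(2.6636/2)=0.236728, s=sin(2.6636/2)=0.971576; N=√[720·1·1·120]=293.938769
k∈{0} keeps every argument non-negative
  k=0: (−1)^5·293.9388/(120)·0.2367^1·0.9716^5 = -0.502006
d^3_{3,-2}(2.6636) = -0.502006
Phases: e^{-i·(3)·5.5457}=-0.598526+0.801104i, e^{-i·(-2)·3.8451}=+0.163050+0.986618i ⇒ D=+0.445767+0.230870i

Re=0.4458 Im=0.2309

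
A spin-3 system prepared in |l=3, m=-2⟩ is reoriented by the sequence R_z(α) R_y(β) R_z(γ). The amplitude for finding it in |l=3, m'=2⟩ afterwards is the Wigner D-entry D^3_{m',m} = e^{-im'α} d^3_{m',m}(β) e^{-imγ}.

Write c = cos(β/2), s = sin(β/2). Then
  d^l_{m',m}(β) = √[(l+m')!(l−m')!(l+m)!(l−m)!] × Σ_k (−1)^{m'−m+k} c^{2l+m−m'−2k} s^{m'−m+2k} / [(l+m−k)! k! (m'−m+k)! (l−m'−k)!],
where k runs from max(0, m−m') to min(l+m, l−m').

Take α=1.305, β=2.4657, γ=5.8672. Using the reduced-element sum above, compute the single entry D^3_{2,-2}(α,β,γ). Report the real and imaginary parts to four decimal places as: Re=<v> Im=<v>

Re=0.2576 Im=-0.0798

Split into d^3_{2,-2}(β=2.4657) × two z-phases.
Half-angle: c=0.331550, s=0.943438. N=√(120·1·1·120)=120.000000
k: max(0,(-2)−(2))=0 … min(3+(-2),3−(2))=1
  k=0: (−1)^4·120.0000/(24)·0.3316^2·0.9434^4 = +0.435433
  k=1: (−1)^5·120.0000/(120)·0.3316^0·0.9434^6 = -0.705146
d^3_{2,-2}(2.4657) = +0.435433 -0.705146 = -0.269713
Attach z-rotation phases: D = e^{-i(2)(1.305)}·(-0.269713)·e^{-i(-2)(5.8672)} = +0.257636-0.079803i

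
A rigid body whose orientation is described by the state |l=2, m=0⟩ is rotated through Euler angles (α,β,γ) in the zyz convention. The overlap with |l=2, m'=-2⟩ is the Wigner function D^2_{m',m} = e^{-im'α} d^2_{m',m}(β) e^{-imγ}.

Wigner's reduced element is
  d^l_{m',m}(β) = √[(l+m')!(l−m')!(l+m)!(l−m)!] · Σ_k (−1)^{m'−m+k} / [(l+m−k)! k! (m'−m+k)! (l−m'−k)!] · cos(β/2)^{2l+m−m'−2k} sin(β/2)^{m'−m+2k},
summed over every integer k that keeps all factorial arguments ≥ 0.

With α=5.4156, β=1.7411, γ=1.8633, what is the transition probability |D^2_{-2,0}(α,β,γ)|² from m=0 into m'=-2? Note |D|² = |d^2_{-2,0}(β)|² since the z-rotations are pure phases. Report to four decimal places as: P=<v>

First d^2_{-2,0}(β=1.7411), then the phase factors e^{-i(-2)α} and e^{-i(0)γ}:
c=cos(1.7411/2)=0.644406, s=sin(1.7411/2)=0.764683; N=√[1·24·2·2]=9.797959
Admissible k: 2..2 (factorial args all ≥0)
  k=2: (−1)^0·9.7980/(4)·0.6444^2·0.7647^2 = +0.594783
d^2_{-2,0}(1.7411) = +0.594783
|D^2_{-2,0}|² = |d^2_{-2,0}(β)|² = (+0.594783)² = 0.353766 (the z-rotation phases have unit modulus)

P=0.3538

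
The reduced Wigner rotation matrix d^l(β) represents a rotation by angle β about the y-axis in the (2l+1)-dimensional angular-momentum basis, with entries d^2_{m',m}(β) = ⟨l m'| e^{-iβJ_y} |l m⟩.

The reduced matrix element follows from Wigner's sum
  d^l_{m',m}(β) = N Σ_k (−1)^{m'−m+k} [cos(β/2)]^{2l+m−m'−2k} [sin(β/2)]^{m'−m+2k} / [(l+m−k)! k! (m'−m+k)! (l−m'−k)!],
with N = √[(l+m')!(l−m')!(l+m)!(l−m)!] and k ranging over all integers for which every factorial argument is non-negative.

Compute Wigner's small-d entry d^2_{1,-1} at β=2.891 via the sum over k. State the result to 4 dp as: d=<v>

d^2_{1,-1}(β=2.891) via Wigner's sum:
Half-angle: c=0.124969, s=0.992161. N=√(6·1·1·6)=6.000000
The bounds max(0,m−m')=0 and min(l+m,l−m')=1 give 2 terms
  k=0: (−1)^2·6.0000/(2)·0.1250^2·0.9922^2 = +0.046120
  k=1: (−1)^3·6.0000/(6)·0.1250^0·0.9922^4 = -0.969010
d^2_{1,-1}(2.891) = +0.046120 -0.969010 = -0.922890

d=-0.9229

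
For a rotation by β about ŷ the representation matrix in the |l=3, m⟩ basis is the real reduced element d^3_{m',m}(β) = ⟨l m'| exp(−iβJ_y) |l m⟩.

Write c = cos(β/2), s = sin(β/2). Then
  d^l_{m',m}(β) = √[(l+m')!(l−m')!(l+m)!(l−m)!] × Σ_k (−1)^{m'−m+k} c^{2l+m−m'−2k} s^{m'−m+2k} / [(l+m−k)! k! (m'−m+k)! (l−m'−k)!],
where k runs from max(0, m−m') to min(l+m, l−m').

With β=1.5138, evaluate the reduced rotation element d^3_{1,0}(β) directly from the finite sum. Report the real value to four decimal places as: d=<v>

d=0.4253

d^3_{1,0}(β=1.5138) via Wigner's sum:
c=cos(1.5138/2)=0.726968, s=sin(1.5138/2)=0.686671; N=√[24·2·6·6]=41.569219
k: max(0,(0)−(1))=0 … min(3+(0),3−(1))=2
  k=0: (−1)^1·41.5692/(12)·0.7270^5·0.6867^1 = -0.482966
  k=1: (−1)^2·41.5692/(4)·0.7270^3·0.6867^3 = +1.292720
  k=2: (−1)^3·41.5692/(12)·0.7270^1·0.6867^5 = -0.384459
d^3_{1,0}(1.5138) = -0.482966 +1.292720 -0.384459 = +0.425295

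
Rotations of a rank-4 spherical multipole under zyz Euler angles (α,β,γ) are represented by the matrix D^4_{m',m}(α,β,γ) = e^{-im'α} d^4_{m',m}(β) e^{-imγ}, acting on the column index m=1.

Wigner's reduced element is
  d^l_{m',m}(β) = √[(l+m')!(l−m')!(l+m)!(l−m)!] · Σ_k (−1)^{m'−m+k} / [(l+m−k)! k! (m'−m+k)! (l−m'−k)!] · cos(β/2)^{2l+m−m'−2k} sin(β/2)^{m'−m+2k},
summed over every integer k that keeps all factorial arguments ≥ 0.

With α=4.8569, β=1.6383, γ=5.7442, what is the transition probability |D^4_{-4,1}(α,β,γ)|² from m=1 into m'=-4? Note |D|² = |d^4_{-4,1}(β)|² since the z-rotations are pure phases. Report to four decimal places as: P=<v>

Split into d^4_{-4,1}(β=1.6383) × two z-phases.
c=cos(1.6383/2)=0.682842, s=sin(1.6383/2)=0.730566; N=√[1·40320·120·6]=5387.986637
k: max(0,(1)−(-4))=5 … min(4+(1),4−(-4))=5
  k=5: (−1)^0·5387.9866/(720)·0.6828^3·0.7306^5 = +0.495852
d^4_{-4,1}(1.6383) = +0.495852
|D^4_{-4,1}|² = |d^4_{-4,1}(β)|² = (+0.495852)² = 0.245869 (the z-rotation phases have unit modulus)

P=0.2459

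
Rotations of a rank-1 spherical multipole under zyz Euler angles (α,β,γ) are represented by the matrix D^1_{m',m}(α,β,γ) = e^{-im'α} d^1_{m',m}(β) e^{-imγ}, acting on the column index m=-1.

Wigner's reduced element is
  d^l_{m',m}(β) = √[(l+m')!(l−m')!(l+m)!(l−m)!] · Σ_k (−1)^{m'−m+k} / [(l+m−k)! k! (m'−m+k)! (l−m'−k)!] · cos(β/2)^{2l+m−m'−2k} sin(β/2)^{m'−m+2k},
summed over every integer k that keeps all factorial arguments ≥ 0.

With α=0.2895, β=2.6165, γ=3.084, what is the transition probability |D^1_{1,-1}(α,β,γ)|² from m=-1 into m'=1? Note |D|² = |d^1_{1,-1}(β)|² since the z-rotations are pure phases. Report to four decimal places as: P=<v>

P=0.8698

D^1_{1,-1}(0.2895,2.6165,3.084) = e^{-i·1·0.2895}·d^1_{1,-1}(2.6165)·e^{-i·-1·3.084}. Compute d first:
c=cos(2.6165/2)=0.259540, s=sin(2.6165/2)=0.965732; N=√[2·1·1·2]=2.000000
k∈{0} keeps every argument non-negative
  k=0: (−1)^2·2.0000/(2)·0.2595^0·0.9657^2 = +0.932639
d^1_{1,-1}(2.6165) = +0.932639
|D^1_{1,-1}|² = |d^1_{1,-1}(β)|² = (+0.932639)² = 0.869815 (the z-rotation phases have unit modulus)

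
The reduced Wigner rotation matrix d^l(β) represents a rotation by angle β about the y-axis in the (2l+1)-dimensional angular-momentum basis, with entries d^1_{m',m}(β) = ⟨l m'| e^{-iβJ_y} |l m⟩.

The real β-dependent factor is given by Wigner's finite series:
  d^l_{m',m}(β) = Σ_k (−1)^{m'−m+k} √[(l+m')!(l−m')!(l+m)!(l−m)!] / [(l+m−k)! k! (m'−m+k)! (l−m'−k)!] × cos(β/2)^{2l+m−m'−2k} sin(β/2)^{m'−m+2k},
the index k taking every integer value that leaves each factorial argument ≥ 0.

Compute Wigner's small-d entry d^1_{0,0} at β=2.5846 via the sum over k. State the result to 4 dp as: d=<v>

d=-0.8488

d^1_{0,0}(β=2.5846) via Wigner's sum:
With c≡cos(β/2)=0.274910 and s≡sin(β/2)=0.961470, N=[1·1·1·1]^{1/2}=1.000000
Admissible k: 0..1 (factorial args all ≥0)
  k=0: (−1)^0·1.0000/(1)·0.2749^2·0.9615^0 = +0.075576
  k=1: (−1)^1·1.0000/(1)·0.2749^0·0.9615^2 = -0.924424
d^1_{0,0}(2.5846) = +0.075576 -0.924424 = -0.848849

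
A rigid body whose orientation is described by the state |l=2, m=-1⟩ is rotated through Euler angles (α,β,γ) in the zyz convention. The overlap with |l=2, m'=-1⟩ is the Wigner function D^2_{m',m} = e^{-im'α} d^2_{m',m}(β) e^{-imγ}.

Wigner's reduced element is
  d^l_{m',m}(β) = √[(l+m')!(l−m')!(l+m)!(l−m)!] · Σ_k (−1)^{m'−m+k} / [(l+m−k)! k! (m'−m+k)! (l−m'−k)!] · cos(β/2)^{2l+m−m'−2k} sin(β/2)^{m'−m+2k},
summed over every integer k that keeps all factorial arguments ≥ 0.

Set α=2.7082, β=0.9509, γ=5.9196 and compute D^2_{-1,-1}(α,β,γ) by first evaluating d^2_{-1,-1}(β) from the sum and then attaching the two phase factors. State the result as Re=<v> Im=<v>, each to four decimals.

D^2_{-1,-1}(2.7082,0.9509,5.9196) = e^{-i·-1·2.7082}·d^2_{-1,-1}(0.9509)·e^{-i·-1·5.9196}. Compute d first:
c=cos(0.9509/2)=0.889087, s=sin(0.9509/2)=0.457739; N=√[1·6·1·6]=6.000000
The bounds max(0,m−m')=0 and min(l+m,l−m')=1 give 2 terms
  k=0: (−1)^0·6.0000/(6)·0.8891^4·0.4577^0 = +0.624851
  k=1: (−1)^1·6.0000/(2)·0.8891^2·0.4577^2 = -0.496872
d^2_{-1,-1}(0.9509) = +0.624851 -0.496872 = +0.127979
Attach z-rotation phases: D = e^{-i(-1)(2.7082)}·(+0.127979)·e^{-i(-1)(5.9196)} = -0.089441+0.091537i

Re=-0.0894 Im=0.0915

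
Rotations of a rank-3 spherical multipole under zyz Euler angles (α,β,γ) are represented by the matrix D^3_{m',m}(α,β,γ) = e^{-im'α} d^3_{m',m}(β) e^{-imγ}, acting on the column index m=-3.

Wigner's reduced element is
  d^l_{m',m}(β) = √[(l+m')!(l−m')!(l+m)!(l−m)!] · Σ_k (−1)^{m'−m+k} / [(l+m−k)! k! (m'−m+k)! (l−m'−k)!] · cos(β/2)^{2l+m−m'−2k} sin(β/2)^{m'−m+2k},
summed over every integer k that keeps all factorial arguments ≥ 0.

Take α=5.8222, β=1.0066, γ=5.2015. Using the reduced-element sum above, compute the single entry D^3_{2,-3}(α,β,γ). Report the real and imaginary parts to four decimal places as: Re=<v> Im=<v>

Re=0.0383 Im=0.0409

First d^3_{2,-3}(β=1.0066), then the phase factors e^{-i(2)α} and e^{-i(-3)γ}:
Half-angle: c=0.875996, s=0.482319. N=√(120·1·1·720)=293.938769
k∈{0} keeps every argument non-negative
  k=0: (−1)^5·293.9388/(120)·0.8760^1·0.4823^5 = -0.056008
d^3_{2,-3}(1.0066) = -0.056008
Attach z-rotation phases: D = e^{-i(2)(5.8222)}·(-0.056008)·e^{-i(-3)(5.2015)} = +0.038271+0.040893i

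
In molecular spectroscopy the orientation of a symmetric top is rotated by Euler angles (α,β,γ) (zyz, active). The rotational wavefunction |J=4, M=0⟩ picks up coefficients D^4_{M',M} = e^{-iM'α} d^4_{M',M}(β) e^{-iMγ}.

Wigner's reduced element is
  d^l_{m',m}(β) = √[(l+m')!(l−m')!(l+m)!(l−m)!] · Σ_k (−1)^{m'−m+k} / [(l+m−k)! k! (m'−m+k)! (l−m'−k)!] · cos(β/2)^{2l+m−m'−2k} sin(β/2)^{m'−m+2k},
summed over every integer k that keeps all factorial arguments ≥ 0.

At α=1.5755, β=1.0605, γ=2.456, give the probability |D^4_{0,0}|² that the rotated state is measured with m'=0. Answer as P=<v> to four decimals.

P=0.0732

D^4_{0,0}(1.5755,1.0605,2.456) = e^{-i·0·1.5755}·d^4_{0,0}(1.0605)·e^{-i·0·2.456}. Compute d first:
c=cos(1.0605/2)=0.862681, s=sin(1.0605/2)=0.505749; N=√[24·24·24·24]=576.000000
The bounds max(0,m−m')=0 and min(l+m,l−m')=4 give 5 terms
  k=0: (−1)^0·576.0000/(576)·0.8627^8·0.5057^0 = +0.306761
  k=1: (−1)^1·576.0000/(36)·0.8627^6·0.5057^2 = -1.686904
  k=2: (−1)^2·576.0000/(16)·0.8627^4·0.5057^4 = +1.304497
  k=3: (−1)^3·576.0000/(36)·0.8627^2·0.5057^6 = -0.199265
  k=4: (−1)^4·576.0000/(576)·0.8627^0·0.5057^8 = +0.004280
d^4_{0,0}(1.0605) = +0.306761 -1.686904 +1.304497 -0.199265 +0.004280 = -0.270631
|D^4_{0,0}|² = |d^4_{0,0}(β)|² = (-0.270631)² = 0.073241 (the z-rotation phases have unit modulus)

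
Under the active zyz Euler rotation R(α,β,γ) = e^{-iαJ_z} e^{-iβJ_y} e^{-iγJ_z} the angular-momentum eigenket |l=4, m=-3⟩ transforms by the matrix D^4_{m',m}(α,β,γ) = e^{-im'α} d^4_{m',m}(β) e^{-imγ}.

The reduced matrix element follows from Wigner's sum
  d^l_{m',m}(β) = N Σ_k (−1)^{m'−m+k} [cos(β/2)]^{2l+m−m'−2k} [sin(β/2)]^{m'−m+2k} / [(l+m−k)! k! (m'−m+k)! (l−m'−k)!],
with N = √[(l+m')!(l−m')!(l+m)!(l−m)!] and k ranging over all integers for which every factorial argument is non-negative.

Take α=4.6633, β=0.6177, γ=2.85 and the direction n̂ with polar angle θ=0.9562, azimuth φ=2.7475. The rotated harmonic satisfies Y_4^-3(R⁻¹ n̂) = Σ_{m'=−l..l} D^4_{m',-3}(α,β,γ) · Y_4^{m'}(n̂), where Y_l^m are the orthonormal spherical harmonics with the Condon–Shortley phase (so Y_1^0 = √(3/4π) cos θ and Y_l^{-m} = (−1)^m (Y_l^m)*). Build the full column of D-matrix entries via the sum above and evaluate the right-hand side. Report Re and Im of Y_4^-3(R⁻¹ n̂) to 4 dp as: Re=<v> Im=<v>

Re=-0.2827 Im=0.1769

Need the full column D^4_{m',-3} for m'=−4..4 at α=4.6633, β=0.6177, γ=2.85.
cos(β/2)=0.952684, sin(β/2)=0.303963
d^4_{-4,-3}: single k=1 term ⇒ +0.612361;  D = -0.293400+0.537496i
d^4_{-3,-3}: k∈[0..1] ⇒ +0.678563 -0.483540 = +0.195022;  D = -0.166389-0.101728i
d^4_{-2,-3}: k∈[0..1] ⇒ -0.810077 +0.247396 = -0.562681;  D = -0.316710+0.465086i
d^4_{-1,-3}: k∈[0..1] ⇒ +0.548283 -0.093025 = +0.455259;  D = +0.363268+0.274402i
d^4_{0,-3}: k∈[0..1] ⇒ -0.260778 +0.026547 = -0.234231;  D = +0.150181-0.179749i
d^4_{1,-3}: k∈[0..1] ⇒ +0.093025 -0.005682 = +0.087343;  D = -0.064198-0.059223i
d^4_{2,-3}: k∈[0..1] ⇒ -0.025185 +0.000855 = -0.024330;  D = -0.017355+0.017052i
d^4_{3,-3}: k∈[0..1] ⇒ +0.005011 -0.000073 = +0.004938;  D = +0.003284+0.003688i
d^4_{4,-3}: single k=0 term ⇒ -0.000646;  D = +0.000503-0.000405i
Y_4^{m'}(θ=0.9562,φ=2.7475) and Σ D·Y over m':
  (-0.2934+0.5375i)·(-0.0011+0.1972i)  (-0.1664-0.1017i)·(-0.1491-0.3643i)  (-0.3167+0.4651i)·(+0.2090+0.2102i)  (+0.3633+0.2744i)·(+0.1384+0.0576i)  (+0.1502-0.1797i)·(-0.3285+0.0000i)  (-0.0642-0.0592i)·(-0.1384+0.0576i)  (-0.0174+0.0171i)·(+0.2090-0.2102i)  (+0.0033+0.0037i)·(+0.1491-0.3643i)  (+0.0005-0.0004i)·(-0.0011-0.1972i)
Y_4^-3(R⁻¹ n̂) = -0.282709+0.176883i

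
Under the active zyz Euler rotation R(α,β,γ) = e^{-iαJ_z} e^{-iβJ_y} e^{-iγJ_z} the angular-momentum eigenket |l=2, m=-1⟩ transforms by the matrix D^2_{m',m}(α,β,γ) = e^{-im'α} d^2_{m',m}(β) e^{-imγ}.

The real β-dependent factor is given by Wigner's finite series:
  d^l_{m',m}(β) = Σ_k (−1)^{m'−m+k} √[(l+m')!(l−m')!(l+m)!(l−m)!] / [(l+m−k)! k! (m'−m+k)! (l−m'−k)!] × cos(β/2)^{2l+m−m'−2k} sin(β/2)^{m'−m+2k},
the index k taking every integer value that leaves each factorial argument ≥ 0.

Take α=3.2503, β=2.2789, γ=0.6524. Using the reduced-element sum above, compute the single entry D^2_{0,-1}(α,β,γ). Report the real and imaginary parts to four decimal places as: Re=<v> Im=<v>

Re=0.4808 Im=0.3673

First d^2_{0,-1}(β=2.2789), then the phase factors e^{-i(0)α} and e^{-i(-1)γ}:
Half-angle: c=0.418094, s=0.908404. N=√(2·2·1·6)=4.898979
The bounds max(0,m−m')=0 and min(l+m,l−m')=1 give 2 terms
  k=0: (−1)^1·4.8990/(2)·0.4181^3·0.9084^1 = -0.162621
  k=1: (−1)^2·4.8990/(2)·0.4181^1·0.9084^3 = +0.767691
d^2_{0,-1}(2.2789) = -0.162621 +0.767691 = +0.605070
Attach z-rotation phases: D = e^{-i(0)(3.2503)}·(+0.605070)·e^{-i(-1)(0.6524)} = +0.480806+0.367335i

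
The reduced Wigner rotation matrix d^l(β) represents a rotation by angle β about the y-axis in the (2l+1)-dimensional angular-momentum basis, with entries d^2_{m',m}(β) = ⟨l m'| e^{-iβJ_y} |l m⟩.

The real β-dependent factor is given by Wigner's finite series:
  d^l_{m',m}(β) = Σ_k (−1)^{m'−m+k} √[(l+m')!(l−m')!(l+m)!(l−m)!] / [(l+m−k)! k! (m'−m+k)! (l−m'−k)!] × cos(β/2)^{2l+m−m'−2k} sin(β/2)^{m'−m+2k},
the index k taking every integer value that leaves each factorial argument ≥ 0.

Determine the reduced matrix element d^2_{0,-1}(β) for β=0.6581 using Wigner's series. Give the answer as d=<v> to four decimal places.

d^2_{0,-1}(β=0.6581) via Wigner's sum:
With c≡cos(β/2)=0.946350 and s≡sin(β/2)=0.323144, N=[2·2·1·6]^{1/2}=4.898979
The bounds max(0,m−m')=0 and min(l+m,l−m')=1 give 2 terms
  k=0: (−1)^1·4.8990/(2)·0.9463^3·0.3231^1 = -0.670852
  k=1: (−1)^2·4.8990/(2)·0.9463^1·0.3231^3 = +0.078220
d^2_{0,-1}(0.6581) = -0.670852 +0.078220 = -0.592633

d=-0.5926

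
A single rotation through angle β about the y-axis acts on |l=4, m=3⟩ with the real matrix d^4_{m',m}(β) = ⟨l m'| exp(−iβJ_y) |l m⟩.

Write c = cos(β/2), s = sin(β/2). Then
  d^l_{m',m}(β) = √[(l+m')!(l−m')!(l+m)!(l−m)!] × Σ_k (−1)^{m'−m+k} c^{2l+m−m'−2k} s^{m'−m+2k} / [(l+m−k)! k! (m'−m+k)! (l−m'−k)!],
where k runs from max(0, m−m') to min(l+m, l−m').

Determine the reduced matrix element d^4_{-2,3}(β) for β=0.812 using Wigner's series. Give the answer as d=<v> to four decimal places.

d=0.0785

d^4_{-2,3}(β=0.812) via Wigner's sum:
c=cos(0.812/2)=0.918708, s=sin(0.812/2)=0.394938; N=√[2·720·5040·1]=2693.993318
k∈{5,6} keeps every argument non-negative
  k=5: (−1)^0·2693.9933/(240)·0.9187^3·0.3949^5 = +0.083630
  k=6: (−1)^1·2693.9933/(720)·0.9187^1·0.3949^7 = -0.005152
d^4_{-2,3}(0.812) = +0.083630 -0.005152 = +0.078478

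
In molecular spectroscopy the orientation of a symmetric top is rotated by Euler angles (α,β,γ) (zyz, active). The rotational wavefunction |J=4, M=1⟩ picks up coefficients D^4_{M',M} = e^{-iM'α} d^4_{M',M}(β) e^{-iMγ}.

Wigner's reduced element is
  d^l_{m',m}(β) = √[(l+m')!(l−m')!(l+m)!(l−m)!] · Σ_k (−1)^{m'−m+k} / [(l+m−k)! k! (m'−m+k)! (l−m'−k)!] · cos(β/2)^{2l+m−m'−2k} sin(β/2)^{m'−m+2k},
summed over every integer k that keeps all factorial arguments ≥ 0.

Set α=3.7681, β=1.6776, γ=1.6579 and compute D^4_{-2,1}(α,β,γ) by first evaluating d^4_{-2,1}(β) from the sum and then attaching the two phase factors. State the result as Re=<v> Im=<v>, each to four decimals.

D^4_{-2,1}(3.7681,1.6776,1.6579) = e^{-i·-2·3.7681}·d^4_{-2,1}(1.6776)·e^{-i·1·1.6579}. Compute d first:
c=cos(1.6776/2)=0.668356, s=sin(1.6776/2)=0.743842; N=√[2·720·120·6]=1018.233765
The bounds max(0,m−m')=3 and min(l+m,l−m')=5 give 3 terms
  k=3: (−1)^0·1018.2338/(72)·0.6684^5·0.7438^3 = +0.776239
  k=4: (−1)^1·1018.2338/(48)·0.6684^3·0.7438^5 = -1.442222
  k=5: (−1)^2·1018.2338/(240)·0.6684^1·0.7438^7 = +0.357279
d^4_{-2,1}(1.6776) = +0.776239 -1.442222 +0.357279 = -0.308704
Phases: e^{-i·(-2)·3.7681}=+0.312460+0.949931i, e^{-i·(1)·1.6579}=-0.086994-0.996209i ⇒ D=-0.283744+0.121603i

Re=-0.2837 Im=0.1216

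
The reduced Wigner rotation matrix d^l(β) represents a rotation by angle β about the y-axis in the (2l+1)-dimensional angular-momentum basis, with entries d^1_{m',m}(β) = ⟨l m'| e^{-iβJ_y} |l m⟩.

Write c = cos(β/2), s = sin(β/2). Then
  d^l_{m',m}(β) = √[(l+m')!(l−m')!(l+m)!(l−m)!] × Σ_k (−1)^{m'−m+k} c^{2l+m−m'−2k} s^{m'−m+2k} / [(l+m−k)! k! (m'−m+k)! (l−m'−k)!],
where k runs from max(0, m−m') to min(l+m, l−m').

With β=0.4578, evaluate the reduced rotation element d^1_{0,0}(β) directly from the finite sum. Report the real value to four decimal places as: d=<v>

d=0.8970

d^1_{0,0}(β=0.4578) via Wigner's sum:
With c≡cos(β/2)=0.973917 and s≡sin(β/2)=0.226906, N=[1·1·1·1]^{1/2}=1.000000
Admissible k: 0..1 (factorial args all ≥0)
  k=0: (−1)^0·1.0000/(1)·0.9739^2·0.2269^0 = +0.948514
  k=1: (−1)^1·1.0000/(1)·0.9739^0·0.2269^2 = -0.051486
d^1_{0,0}(0.4578) = +0.948514 -0.051486 = +0.897027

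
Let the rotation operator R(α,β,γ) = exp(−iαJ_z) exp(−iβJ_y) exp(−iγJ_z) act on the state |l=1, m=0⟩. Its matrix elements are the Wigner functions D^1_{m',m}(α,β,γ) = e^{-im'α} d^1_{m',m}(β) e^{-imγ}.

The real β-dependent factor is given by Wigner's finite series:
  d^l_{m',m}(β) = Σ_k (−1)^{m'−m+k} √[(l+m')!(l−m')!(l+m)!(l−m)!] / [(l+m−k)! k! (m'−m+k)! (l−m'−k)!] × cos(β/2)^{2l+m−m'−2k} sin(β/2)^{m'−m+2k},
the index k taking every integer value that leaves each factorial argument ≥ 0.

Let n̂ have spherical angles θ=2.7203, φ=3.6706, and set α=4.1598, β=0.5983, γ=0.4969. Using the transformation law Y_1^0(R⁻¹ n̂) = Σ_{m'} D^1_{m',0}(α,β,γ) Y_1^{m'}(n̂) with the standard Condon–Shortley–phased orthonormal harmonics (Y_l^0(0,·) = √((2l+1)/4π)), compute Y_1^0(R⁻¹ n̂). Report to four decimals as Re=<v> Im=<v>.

Need the full column D^1_{m',0} for m'=−1..1 at α=4.1598, β=0.5983, γ=0.4969.
cos(β/2)=0.955587, sin(β/2)=0.294708
d^1_{-1,0}: single k=1 term ⇒ +0.398270;  D = -0.209049-0.338995i
d^1_{0,0}: k∈[0..1] ⇒ +0.913147 -0.086853 = +0.826294;  D = +0.826294+0.000000i
d^1_{1,0}: single k=0 term ⇒ -0.398270;  D = +0.209049-0.338995i
Y_1^{m'}(θ=2.7203,φ=3.6706) and Σ D·Y over m':
  (-0.2090-0.3390i)·(-0.1220+0.0713i)  (+0.8263+0.0000i)·(-0.4459+0.0000i)  (+0.2090-0.3390i)·(+0.1220+0.0713i)
Y_1^0(R⁻¹ n̂) = -0.269087+0.000000i

Re=-0.2691 Im=0.0000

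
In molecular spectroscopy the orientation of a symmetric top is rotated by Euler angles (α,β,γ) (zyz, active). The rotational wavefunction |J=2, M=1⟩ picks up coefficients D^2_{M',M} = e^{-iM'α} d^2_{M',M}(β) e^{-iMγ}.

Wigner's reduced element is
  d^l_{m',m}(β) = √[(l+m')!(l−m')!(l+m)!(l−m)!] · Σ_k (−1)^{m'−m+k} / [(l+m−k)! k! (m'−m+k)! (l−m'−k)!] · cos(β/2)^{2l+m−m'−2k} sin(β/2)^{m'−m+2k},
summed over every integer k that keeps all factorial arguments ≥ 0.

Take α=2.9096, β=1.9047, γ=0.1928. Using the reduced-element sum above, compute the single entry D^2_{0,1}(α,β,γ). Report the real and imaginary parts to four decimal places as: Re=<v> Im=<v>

Split into d^2_{0,1}(β=1.9047) × two z-phases.
With c≡cos(β/2)=0.579770 and s≡sin(β/2)=0.814780, N=[2·2·6·1]^{1/2}=4.898979
Admissible k: 1..2 (factorial args all ≥0)
  k=1: (−1)^0·4.8990/(2)·0.5798^3·0.8148^1 = +0.388941
  k=2: (−1)^1·4.8990/(2)·0.5798^1·0.8148^3 = -0.768162
d^2_{0,1}(1.9047) = +0.388941 -0.768162 = -0.379221
Phases: e^{-i·(0)·2.9096}=+1.000000+0.000000i, e^{-i·(1)·0.1928}=+0.981472-0.191608i ⇒ D=-0.372195+0.072662i

Re=-0.3722 Im=0.0727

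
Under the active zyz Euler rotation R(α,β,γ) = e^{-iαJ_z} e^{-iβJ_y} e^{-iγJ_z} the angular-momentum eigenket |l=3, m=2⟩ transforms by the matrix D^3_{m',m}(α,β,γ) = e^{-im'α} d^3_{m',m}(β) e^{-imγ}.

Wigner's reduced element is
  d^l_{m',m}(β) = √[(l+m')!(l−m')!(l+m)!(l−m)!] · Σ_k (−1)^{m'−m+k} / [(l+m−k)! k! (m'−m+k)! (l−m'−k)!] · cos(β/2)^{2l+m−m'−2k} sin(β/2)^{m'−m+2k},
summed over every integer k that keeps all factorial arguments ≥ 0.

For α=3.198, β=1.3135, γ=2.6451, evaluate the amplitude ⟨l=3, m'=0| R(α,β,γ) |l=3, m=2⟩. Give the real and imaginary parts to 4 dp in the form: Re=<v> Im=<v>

Re=0.1780 Im=0.2730

Split into d^3_{0,2}(β=1.3135) × two z-phases.
With c≡cos(β/2)=0.791981 and s≡sin(β/2)=0.610546, N=[6·6·120·1]^{1/2}=65.726707
k: max(0,(2)−(0))=2 … min(3+(2),3−(0))=3
  k=2: (−1)^0·65.7267/(12)·0.7920^4·0.6105^2 = +0.803260
  k=3: (−1)^1·65.7267/(12)·0.7920^2·0.6105^4 = -0.477380
d^3_{0,2}(1.3135) = +0.803260 -0.477380 = +0.325880
Phases: e^{-i·(0)·3.198}=+1.000000+0.000000i, e^{-i·(2)·2.6451}=+0.546192+0.837660i ⇒ D=+0.177993+0.272977i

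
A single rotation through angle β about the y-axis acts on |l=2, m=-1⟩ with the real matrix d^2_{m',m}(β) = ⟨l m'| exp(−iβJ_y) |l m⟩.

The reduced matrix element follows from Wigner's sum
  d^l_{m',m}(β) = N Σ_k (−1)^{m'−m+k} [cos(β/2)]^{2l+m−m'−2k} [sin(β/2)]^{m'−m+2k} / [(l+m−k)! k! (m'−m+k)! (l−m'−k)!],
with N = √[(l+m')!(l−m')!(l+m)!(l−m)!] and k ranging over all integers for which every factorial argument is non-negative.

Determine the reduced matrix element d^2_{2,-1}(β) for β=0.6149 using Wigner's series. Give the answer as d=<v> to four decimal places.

d=-0.0528

d^2_{2,-1}(β=0.6149) via Wigner's sum:
With c≡cos(β/2)=0.953108 and s≡sin(β/2)=0.302629, N=[24·1·1·6]^{1/2}=12.000000
k: max(0,(-1)−(2))=0 … min(2+(-1),2−(2))=0
  k=0: (−1)^3·12.0000/(6)·0.9531^1·0.3026^3 = -0.052833
d^2_{2,-1}(0.6149) = -0.052833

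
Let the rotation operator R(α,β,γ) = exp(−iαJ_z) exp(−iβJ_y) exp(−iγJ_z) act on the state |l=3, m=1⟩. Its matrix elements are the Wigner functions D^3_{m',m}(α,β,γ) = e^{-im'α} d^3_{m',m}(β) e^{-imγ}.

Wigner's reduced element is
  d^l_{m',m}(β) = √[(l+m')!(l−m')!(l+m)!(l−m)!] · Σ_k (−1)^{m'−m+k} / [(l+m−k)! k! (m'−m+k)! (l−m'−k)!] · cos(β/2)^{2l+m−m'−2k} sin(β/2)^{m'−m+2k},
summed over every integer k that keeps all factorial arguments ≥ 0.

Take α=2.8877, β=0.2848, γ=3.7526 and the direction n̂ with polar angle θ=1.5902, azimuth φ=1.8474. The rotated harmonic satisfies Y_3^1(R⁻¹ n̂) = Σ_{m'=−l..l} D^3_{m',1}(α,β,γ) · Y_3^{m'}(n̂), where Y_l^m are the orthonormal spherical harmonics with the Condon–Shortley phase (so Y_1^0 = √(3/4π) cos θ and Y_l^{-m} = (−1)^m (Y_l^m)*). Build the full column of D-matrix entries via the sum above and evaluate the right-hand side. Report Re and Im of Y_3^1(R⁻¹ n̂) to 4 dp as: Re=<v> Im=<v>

Need the full column D^3_{m',1} for m'=−3..3 at α=2.8877, β=0.2848, γ=3.7526.
cos(β/2)=0.989878, sin(β/2)=0.141919
d^3_{-3,1}: single k=4 term ⇒ +0.001539;  D = +0.000303-0.001509i
d^3_{-2,1}: k∈[3..4] ⇒ +0.017535 -0.000180 = +0.017355;  D = -0.007580+0.015612i
d^3_{-1,1}: k∈[2..4] ⇒ +0.116027 -0.003180 +0.000008 = +0.112856;  D = +0.073211-0.085887i
d^3_{0,1}: k∈[1..3] ⇒ +0.467241 -0.028812 +0.000197 = +0.438626;  D = -0.359265+0.251636i
d^3_{1,1}: k∈[0..2] ⇒ +0.940786 -0.154703 +0.002385 = +0.788467;  D = +0.738722-0.275626i
d^3_{2,1}: k∈[0..1] ⇒ -0.426531 +0.017535 = -0.408996;  D = +0.406819-0.042142i
d^3_{3,1}: single k=0 term ⇒ +0.074895;  D = +0.074047+0.011242i
Y_3^{m'}(θ=1.5902,φ=1.8474) and Σ D·Y over m':
  (+0.0003-0.0015i)·(+0.3077+0.2815i)  (-0.0076+0.0156i)·(+0.0169-0.0104i)  (+0.0732-0.0859i)·(+0.0881+0.3103i)  (-0.3593+0.2516i)·(+0.0217+0.0000i)  (+0.7387-0.2756i)·(-0.0881+0.3103i)  (+0.4068-0.0421i)·(+0.0169+0.0104i)  (+0.0740+0.0112i)·(-0.3077+0.2815i)
Y_3^1(R⁻¹ n̂) = +0.027654+0.294951i

Re=0.0277 Im=0.2950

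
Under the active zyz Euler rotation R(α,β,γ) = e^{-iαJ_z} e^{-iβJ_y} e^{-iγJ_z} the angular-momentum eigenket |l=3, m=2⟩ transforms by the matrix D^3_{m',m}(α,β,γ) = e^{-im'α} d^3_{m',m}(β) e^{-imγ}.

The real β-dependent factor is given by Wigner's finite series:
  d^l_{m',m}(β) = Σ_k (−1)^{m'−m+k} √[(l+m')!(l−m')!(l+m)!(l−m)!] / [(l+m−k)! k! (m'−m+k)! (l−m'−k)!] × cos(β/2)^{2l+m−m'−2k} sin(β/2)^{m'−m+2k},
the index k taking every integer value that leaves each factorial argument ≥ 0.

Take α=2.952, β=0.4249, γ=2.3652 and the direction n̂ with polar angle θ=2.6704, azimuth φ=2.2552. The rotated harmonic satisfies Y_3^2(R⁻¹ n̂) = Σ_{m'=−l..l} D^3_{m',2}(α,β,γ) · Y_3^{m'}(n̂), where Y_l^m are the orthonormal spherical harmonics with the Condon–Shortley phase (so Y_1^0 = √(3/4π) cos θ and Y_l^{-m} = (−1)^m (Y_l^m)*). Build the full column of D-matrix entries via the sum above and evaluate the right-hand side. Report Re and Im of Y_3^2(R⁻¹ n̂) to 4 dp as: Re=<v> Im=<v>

Re=-0.2771 Im=-0.2571

Need the full column D^3_{m',2} for m'=−3..3 at α=2.952, β=0.4249, γ=2.3652.
cos(β/2)=0.977517, sin(β/2)=0.210855
d^3_{-3,2}: single k=5 term ⇒ +0.000998;  D = -0.000553-0.000831i
d^3_{-2,2}: k∈[4..5] ⇒ +0.009444 -0.000088 = +0.009356;  D = +0.003619+0.008628i
d^3_{-1,2}: k∈[3..4] ⇒ +0.055381 -0.001288 = +0.054092;  D = -0.011149-0.052931i
d^3_{0,2}: k∈[2..3] ⇒ +0.222345 -0.010345 = +0.212000;  D = +0.003818+0.211966i
d^3_{1,2}: k∈[1..2] ⇒ +0.595123 -0.055381 = +0.539743;  D = +0.092156-0.531817i
d^3_{2,2}: k∈[0..1] ⇒ +0.872462 -0.202973 = +0.669490;  D = -0.236580+0.626296i
d^3_{3,2}: single k=0 term ⇒ -0.460981;  D = -0.241250+0.392812i
Y_3^{m'}(θ=2.6704,φ=2.2552) and Σ D·Y over m':
  (-0.0006-0.0008i)·(+0.0346-0.0181i)  (+0.0036+0.0086i)·(+0.0376-0.1838i)  (-0.0111-0.0529i)·(-0.2754-0.3376i)  (+0.0038+0.2120i)·(-0.3224+0.0000i)  (+0.0922-0.5318i)·(+0.2754-0.3376i)  (-0.2366+0.6263i)·(+0.0376+0.1838i)  (-0.2412+0.3928i)·(-0.0346-0.0181i)
Y_3^2(R⁻¹ n̂) = -0.277062-0.257075i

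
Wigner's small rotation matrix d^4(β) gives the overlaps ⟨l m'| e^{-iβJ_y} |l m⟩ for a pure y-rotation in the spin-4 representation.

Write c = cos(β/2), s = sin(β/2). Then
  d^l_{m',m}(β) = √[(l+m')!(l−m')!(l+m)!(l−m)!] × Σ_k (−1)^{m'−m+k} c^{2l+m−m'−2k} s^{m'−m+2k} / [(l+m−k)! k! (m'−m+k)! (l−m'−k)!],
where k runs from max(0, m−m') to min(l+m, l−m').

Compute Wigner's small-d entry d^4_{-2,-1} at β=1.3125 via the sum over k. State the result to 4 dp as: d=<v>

d^4_{-2,-1}(β=1.3125) via Wigner's sum:
With c≡cos(β/2)=0.792286 and s≡sin(β/2)=0.610150, N=[2·720·6·120]^{1/2}=1018.233765
k∈{1,2,3} keeps every argument non-negative
  k=1: (−1)^0·1018.2338/(240)·0.7923^7·0.6102^1 = +0.507278
  k=2: (−1)^1·1018.2338/(48)·0.7923^5·0.6102^3 = -1.504270
  k=3: (−1)^2·1018.2338/(72)·0.7923^3·0.6102^5 = +0.594763
d^4_{-2,-1}(1.3125) = +0.507278 -1.504270 +0.594763 = -0.402229

d=-0.4022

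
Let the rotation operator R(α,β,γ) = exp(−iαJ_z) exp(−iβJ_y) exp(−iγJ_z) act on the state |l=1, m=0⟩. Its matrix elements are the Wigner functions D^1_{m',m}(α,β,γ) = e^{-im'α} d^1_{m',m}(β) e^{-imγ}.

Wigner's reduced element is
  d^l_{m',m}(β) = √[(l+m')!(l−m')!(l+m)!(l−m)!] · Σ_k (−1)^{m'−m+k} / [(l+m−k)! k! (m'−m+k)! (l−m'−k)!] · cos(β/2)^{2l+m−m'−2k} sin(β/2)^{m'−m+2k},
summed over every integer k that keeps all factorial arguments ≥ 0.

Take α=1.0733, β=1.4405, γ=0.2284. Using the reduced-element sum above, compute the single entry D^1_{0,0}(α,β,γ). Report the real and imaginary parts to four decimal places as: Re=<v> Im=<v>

Re=0.1299 Im=0.0000

Split into d^1_{0,0}(β=1.4405) × two z-phases.
c=cos(1.4405/2)=0.751641, s=sin(1.4405/2)=0.659573; N=√[1·1·1·1]=1.000000
The bounds max(0,m−m')=0 and min(l+m,l−m')=1 give 2 terms
  k=0: (−1)^0·1.0000/(1)·0.7516^2·0.6596^0 = +0.564964
  k=1: (−1)^1·1.0000/(1)·0.7516^0·0.6596^2 = -0.435036
d^1_{0,0}(1.4405) = +0.564964 -0.435036 = +0.129928
Attach z-rotation phases: D = e^{-i(0)(1.0733)}·(+0.129928)·e^{-i(0)(0.2284)} = +0.129928+0.000000i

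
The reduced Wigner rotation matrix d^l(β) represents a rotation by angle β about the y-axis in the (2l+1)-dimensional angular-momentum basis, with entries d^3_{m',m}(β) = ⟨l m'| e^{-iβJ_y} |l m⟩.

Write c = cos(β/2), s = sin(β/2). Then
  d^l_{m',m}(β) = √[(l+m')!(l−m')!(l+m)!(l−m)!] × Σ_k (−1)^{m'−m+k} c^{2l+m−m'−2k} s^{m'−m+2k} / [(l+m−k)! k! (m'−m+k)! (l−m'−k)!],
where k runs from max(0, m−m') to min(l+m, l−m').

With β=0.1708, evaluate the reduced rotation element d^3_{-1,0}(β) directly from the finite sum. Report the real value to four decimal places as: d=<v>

d=0.2838

d^3_{-1,0}(β=0.1708) via Wigner's sum:
c=cos(0.1708/2)=0.996356, s=sin(0.1708/2)=0.085296; N=√[2·24·6·6]=41.569219
Admissible k: 1..3 (factorial args all ≥0)
  k=1: (−1)^0·41.5692/(12)·0.9964^5·0.0853^1 = +0.290130
  k=2: (−1)^1·41.5692/(4)·0.9964^3·0.0853^3 = -0.006379
  k=3: (−1)^2·41.5692/(12)·0.9964^1·0.0853^5 = +0.000016
d^3_{-1,0}(0.1708) = +0.290130 -0.006379 +0.000016 = +0.283767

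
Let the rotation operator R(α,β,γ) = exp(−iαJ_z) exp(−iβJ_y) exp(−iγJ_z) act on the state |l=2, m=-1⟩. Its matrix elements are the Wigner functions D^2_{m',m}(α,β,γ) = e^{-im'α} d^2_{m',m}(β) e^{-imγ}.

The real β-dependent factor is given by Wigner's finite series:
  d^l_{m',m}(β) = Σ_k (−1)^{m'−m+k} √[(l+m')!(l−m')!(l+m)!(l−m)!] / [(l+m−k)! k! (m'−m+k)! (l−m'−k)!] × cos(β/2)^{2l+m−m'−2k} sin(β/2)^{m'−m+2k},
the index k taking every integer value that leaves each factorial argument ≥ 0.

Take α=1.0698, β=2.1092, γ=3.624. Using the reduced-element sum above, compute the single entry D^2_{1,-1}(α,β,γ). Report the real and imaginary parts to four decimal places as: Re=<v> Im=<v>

First d^2_{1,-1}(β=2.1092), then the phase factors e^{-i(1)α} and e^{-i(-1)γ}:
With c≡cos(β/2)=0.493576 and s≡sin(β/2)=0.869703, N=[6·1·1·6]^{1/2}=6.000000
k∈{0,1} keeps every argument non-negative
  k=0: (−1)^2·6.0000/(2)·0.4936^2·0.8697^2 = +0.552803
  k=1: (−1)^3·6.0000/(6)·0.4936^0·0.8697^4 = -0.572115
d^2_{1,-1}(2.1092) = +0.552803 -0.572115 = -0.019312
Attach z-rotation phases: D = e^{-i(1)(1.0698)}·(-0.019312)·e^{-i(-1)(3.624)} = +0.016075-0.010703i

Re=0.0161 Im=-0.0107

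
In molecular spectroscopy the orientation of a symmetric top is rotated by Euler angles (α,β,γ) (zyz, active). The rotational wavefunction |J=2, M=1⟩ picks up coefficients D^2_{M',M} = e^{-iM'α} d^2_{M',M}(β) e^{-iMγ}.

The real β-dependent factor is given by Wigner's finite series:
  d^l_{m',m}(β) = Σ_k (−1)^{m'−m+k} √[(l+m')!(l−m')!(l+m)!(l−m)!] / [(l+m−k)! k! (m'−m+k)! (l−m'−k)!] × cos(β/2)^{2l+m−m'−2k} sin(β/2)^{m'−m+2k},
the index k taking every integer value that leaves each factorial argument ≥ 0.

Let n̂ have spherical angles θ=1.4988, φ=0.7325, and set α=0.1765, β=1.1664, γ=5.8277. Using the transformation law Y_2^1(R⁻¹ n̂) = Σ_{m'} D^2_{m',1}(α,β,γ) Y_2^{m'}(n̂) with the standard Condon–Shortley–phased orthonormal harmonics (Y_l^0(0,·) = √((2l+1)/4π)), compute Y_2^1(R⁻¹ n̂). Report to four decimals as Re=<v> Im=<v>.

Re=-0.0052 Im=-0.3681

Need the full column D^2_{m',1} for m'=−2..2 at α=0.1765, β=1.1664, γ=5.8277.
cos(β/2)=0.834705, sin(β/2)=0.550698
d^2_{-2,1}: single k=3 term ⇒ +0.278806;  D = +0.192542+0.201645i
d^2_{-1,1}: k∈[2..3] ⇒ +0.633890 -0.091972 = +0.541918;  D = +0.437250+0.320137i
d^2_{0,1}: k∈[1..2] ⇒ +0.784490 -0.341467 = +0.443023;  D = +0.397856+0.194885i
d^2_{1,1}: k∈[0..1] ⇒ +0.485435 -0.633890 = -0.148454;  D = -0.142714-0.040881i
d^2_{2,1}: single k=0 term ⇒ -0.640534;  D = -0.637173-0.065530i
Y_2^{m'}(θ=1.4988,φ=0.7325) and Σ D·Y over m':
  (+0.1925+0.2016i)·(+0.0406-0.3821i)  (+0.4373+0.3201i)·(+0.0412-0.0371i)  (+0.3979+0.1949i)·(-0.3105+0.0000i)  (-0.1427-0.0409i)·(-0.0412-0.0371i)  (-0.6372-0.0655i)·(+0.0406+0.3821i)
Y_2^1(R⁻¹ n̂) = -0.005228-0.368083i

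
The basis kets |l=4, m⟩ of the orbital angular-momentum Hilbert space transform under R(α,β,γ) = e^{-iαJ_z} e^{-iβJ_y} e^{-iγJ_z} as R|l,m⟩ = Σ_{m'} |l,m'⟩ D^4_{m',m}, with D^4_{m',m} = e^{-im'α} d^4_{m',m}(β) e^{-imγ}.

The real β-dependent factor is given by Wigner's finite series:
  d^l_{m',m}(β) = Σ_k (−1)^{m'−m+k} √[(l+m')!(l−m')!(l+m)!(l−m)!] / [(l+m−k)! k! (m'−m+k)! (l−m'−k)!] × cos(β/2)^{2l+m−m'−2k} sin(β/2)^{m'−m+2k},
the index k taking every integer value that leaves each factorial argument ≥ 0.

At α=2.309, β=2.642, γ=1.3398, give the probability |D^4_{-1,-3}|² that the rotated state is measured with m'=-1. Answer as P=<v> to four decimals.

P=0.0018

D^4_{-1,-3}(2.309,2.642,1.3398) = e^{-i·-1·2.309}·d^4_{-1,-3}(2.642)·e^{-i·-3·1.3398}. Compute d first:
c=cos(2.642/2)=0.247207, s=sin(2.642/2)=0.968963; N=√[6·120·1·5040]=1904.940944
The bounds max(0,m−m')=0 and min(l+m,l−m')=1 give 2 terms
  k=0: (−1)^2·1904.9409/(240)·0.2472^6·0.9690^2 = +0.001701
  k=1: (−1)^3·1904.9409/(144)·0.2472^4·0.9690^4 = -0.043550
d^4_{-1,-3}(2.642) = +0.001701 -0.043550 = -0.041849
|D^4_{-1,-3}|² = |d^4_{-1,-3}(β)|² = (-0.041849)² = 0.001751 (the z-rotation phases have unit modulus)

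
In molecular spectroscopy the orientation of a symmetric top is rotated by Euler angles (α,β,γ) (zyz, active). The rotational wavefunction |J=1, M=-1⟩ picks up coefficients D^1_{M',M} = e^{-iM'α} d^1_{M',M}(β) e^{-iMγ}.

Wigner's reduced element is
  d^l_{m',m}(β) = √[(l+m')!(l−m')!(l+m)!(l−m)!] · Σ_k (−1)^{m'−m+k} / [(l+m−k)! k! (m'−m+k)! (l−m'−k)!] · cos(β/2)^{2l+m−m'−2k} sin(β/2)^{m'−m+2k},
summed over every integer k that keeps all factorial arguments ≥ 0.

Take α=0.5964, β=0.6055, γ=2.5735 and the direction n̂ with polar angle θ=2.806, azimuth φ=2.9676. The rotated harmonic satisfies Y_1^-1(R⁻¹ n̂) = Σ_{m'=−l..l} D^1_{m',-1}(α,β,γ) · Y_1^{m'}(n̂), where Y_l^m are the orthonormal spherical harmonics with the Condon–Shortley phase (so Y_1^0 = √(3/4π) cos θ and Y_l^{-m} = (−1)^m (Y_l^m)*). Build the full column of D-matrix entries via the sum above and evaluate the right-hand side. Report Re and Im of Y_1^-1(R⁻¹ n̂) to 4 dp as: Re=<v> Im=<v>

Re=-0.0573 Im=0.1306

Need the full column D^1_{m',-1} for m'=−1..1 at α=0.5964, β=0.6055, γ=2.5735.
cos(β/2)=0.954520, sin(β/2)=0.298146
d^1_{-1,-1}: single k=0 term ⇒ +0.911109;  D = -0.910744-0.025788i
d^1_{0,-1}: single k=0 term ⇒ -0.402466;  D = +0.339250-0.216537i
d^1_{1,-1}: single k=0 term ⇒ +0.088891;  D = -0.035131+0.081654i
Y_1^{m'}(θ=2.806,φ=2.9676) and Σ D·Y over m':
  (-0.9107-0.0258i)·(-0.1121-0.0197i)  (+0.3393-0.2165i)·(-0.4613+0.0000i)  (-0.0351+0.0817i)·(+0.1121-0.0197i)
Y_1^-1(R⁻¹ n̂) = -0.057287+0.130570i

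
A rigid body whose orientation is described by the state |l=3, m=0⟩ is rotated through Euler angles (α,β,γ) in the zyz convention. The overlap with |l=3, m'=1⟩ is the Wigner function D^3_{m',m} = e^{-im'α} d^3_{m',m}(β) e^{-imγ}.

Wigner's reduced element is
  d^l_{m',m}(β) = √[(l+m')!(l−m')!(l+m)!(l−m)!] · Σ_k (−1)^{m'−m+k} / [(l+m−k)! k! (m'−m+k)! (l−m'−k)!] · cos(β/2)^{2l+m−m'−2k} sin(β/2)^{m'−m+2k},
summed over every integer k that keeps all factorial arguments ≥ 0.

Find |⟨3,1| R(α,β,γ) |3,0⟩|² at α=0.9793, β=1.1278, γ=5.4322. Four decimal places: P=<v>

First d^3_{1,0}(β=1.1278), then the phase factors e^{-i(1)α} and e^{-i(0)γ}:
With c≡cos(β/2)=0.845177 and s≡sin(β/2)=0.534486, N=[24·2·6·6]^{1/2}=41.569219
Admissible k: 0..2 (factorial args all ≥0)
  k=0: (−1)^1·41.5692/(12)·0.8452^5·0.5345^1 = -0.798483
  k=1: (−1)^2·41.5692/(4)·0.8452^3·0.5345^3 = +0.957999
  k=2: (−1)^3·41.5692/(12)·0.8452^1·0.5345^5 = -0.127709
d^3_{1,0}(1.1278) = -0.798483 +0.957999 -0.127709 = +0.031807
|D^3_{1,0}|² = |d^3_{1,0}(β)|² = (+0.031807)² = 0.001012 (the z-rotation phases have unit modulus)

P=0.0010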